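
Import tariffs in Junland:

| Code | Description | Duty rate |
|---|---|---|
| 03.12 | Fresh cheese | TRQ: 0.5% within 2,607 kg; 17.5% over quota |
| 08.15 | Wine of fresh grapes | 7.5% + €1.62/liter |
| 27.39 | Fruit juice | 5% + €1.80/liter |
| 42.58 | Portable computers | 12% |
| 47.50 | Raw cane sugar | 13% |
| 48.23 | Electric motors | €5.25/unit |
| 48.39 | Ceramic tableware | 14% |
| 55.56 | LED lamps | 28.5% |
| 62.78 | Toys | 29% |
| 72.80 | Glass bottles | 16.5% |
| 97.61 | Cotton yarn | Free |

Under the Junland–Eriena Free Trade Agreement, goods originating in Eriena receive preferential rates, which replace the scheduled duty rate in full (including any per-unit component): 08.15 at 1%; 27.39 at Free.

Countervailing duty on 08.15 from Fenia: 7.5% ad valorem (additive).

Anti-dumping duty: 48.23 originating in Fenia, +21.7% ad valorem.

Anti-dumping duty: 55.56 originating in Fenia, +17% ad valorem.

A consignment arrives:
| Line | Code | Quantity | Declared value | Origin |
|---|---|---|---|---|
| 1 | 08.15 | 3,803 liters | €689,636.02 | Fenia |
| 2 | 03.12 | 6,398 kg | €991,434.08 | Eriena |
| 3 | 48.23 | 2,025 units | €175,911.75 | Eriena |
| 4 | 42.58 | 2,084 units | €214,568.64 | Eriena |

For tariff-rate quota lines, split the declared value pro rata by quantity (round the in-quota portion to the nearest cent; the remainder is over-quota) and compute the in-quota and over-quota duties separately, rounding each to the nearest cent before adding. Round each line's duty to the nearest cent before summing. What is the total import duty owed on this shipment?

€250,809.99

Line 1 (08.15, Fenia, 3,803 liters, €689,636.02):
Base rate for 08.15 is 7.5% + €1.62/liter.
08.15 has an FTA preferential rate, but origin Fenia is not Eriena; base rate stands.
Additional duty on 08.15 from Fenia: +7.5%. Applied ad valorem rate: 7.5% + 7.5% = 15%.
Duty = €689,636.02 × 15% + 3,803 × €1.62 = €109,606.26.
Line 2 (03.12, Eriena, 6,398 kg, €991,434.08):
Code 03.12 is under a tariff-rate quota (threshold 2,607 kg). In-quota: 2,607 kg at 0.5%; over-quota: 3,791 kg at 17.5%.
Pro-rata value split: in-quota = €991,434.08 × 2,607/6,398 = €403,980.72; over-quota = €991,434.08 − €403,980.72 = €587,453.36.
In-quota duty = €403,980.72 × 0.5% = €2,019.90. Over-quota duty = €587,453.36 × 17.5% = €102,804.34.
Line duty = €2,019.90 + €102,804.34 = €104,824.24.
Line 3 (48.23, Eriena, 2,025 units, €175,911.75):
Base rate for 48.23 is €5.25/unit.
Origin Eriena is the FTA partner but 48.23 is not on the preference list; base rate stands.
The additional-duty order on 48.23 targets Fenia, not Eriena; it does not apply.
Duty = 2,025 × €5.25 = €10,631.25.
Line 4 (42.58, Eriena, 2,084 units, €214,568.64):
Base rate for 42.58 is 12%.
Origin Eriena is the FTA partner but 42.58 is not on the preference list; base rate stands.
Duty = €214,568.64 × 12% = €25,748.24.
Total = €109,606.26 + €104,824.24 + €10,631.25 + €25,748.24 = €250,809.99.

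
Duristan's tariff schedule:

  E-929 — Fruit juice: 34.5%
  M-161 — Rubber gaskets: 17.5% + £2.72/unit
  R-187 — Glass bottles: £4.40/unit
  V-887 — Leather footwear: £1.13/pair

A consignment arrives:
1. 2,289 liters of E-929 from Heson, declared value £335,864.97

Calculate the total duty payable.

Line 1 (E-929, Heson, 2,289 liters, £335,864.97):
Base rate for E-929 is 34.5%.
Duty = £335,864.97 × 34.5% = £115,873.41.

£115,873.41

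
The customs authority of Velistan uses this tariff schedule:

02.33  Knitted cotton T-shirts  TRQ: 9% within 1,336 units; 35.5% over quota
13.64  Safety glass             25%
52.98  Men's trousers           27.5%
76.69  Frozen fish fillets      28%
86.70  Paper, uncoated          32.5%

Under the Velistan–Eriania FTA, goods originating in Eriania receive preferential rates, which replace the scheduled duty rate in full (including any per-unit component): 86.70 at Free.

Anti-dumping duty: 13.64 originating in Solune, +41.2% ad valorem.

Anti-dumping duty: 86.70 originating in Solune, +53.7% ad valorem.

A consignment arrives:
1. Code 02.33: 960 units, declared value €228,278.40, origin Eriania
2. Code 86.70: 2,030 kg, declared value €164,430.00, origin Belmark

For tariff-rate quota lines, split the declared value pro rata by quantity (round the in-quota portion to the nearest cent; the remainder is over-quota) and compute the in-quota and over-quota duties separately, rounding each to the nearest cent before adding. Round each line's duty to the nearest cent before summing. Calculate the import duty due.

€73,984.81

Line 1 (02.33, Eriania, 960 units, €228,278.40):
Code 02.33 is under a tariff-rate quota (threshold 1,336 units). Quantity 960 units is within the quota, so the in-quota rate 9% applies to the full value.
Duty = €228,278.40 × 9% = €20,545.06.
Line 2 (86.70, Belmark, 2,030 kg, €164,430.00):
Base rate for 86.70 is 32.5%.
86.70 has an FTA preferential rate, but origin Belmark is not Eriania; base rate stands.
The additional-duty order on 86.70 targets Solune, not Belmark; it does not apply.
Duty = €164,430.00 × 32.5% = €53,439.75.
Total = €20,545.06 + €53,439.75 = €73,984.81.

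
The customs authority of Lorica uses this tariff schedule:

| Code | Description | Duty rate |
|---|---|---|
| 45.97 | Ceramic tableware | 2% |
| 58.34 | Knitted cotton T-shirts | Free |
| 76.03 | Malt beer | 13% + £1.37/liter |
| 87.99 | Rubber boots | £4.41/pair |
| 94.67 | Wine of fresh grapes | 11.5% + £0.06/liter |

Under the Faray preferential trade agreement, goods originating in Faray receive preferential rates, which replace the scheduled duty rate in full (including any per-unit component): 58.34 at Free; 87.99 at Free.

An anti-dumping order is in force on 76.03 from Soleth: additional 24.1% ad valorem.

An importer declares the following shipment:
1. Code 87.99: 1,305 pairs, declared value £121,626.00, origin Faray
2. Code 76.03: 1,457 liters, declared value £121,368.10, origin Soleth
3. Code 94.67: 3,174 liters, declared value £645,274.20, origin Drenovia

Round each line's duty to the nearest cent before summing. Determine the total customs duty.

Line 1 (87.99, Faray, 1,305 pairs, £121,626.00):
Base rate for 87.99 is £4.41/pair.
Origin Faray qualifies under the Lorica–Faray agreement and 87.99 is covered: preferential rate Free applies instead.
Duty = £121,626.00 × 0% = £0.00.
Line 2 (76.03, Soleth, 1,457 liters, £121,368.10):
Base rate for 76.03 is 13% + £1.37/liter.
Additional duty on 76.03 from Soleth: +24.1%. Applied ad valorem rate: 13% + 24.1% = 37.1%.
Duty = £121,368.10 × 37.1% + 1,457 × £1.37 = £47,023.66.
Line 3 (94.67, Drenovia, 3,174 liters, £645,274.20):
Base rate for 94.67 is 11.5% + £0.06/liter.
Duty = £645,274.20 × 11.5% + 3,174 × £0.06 = £74,396.97.
Total = £0.00 + £47,023.66 + £74,396.97 = £121,420.63.

£121,420.63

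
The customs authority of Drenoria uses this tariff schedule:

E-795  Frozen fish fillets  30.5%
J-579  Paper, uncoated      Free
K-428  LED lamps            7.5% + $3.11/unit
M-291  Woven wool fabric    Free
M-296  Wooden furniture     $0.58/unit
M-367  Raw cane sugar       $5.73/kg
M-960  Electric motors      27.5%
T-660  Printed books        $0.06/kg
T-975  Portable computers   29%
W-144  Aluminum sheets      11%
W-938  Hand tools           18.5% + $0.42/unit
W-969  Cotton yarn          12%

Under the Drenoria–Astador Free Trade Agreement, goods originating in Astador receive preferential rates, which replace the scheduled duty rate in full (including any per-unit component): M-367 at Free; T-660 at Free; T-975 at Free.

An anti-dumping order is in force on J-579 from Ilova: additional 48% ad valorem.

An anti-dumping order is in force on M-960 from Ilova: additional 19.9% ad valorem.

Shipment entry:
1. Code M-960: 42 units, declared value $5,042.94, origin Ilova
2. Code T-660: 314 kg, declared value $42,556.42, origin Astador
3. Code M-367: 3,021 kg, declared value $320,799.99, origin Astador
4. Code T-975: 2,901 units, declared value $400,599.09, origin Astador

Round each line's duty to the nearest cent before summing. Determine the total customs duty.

$2,390.35

Line 1 (M-960, Ilova, 42 units, $5,042.94):
Base rate for M-960 is 27.5%.
Additional duty on M-960 from Ilova: +19.9%. Applied ad valorem rate: 27.5% + 19.9% = 47.4%.
Duty = $5,042.94 × 47.4% = $2,390.35.
Line 2 (T-660, Astador, 314 kg, $42,556.42):
Base rate for T-660 is $0.06/kg.
Origin Astador qualifies under the Drenoria–Astador agreement and T-660 is covered: preferential rate Free applies instead.
Duty = $42,556.42 × 0% = $0.00.
Line 3 (M-367, Astador, 3,021 kg, $320,799.99):
Base rate for M-367 is $5.73/kg.
Origin Astador qualifies under the Drenoria–Astador agreement and M-367 is covered: preferential rate Free applies instead.
Duty = $320,799.99 × 0% = $0.00.
Line 4 (T-975, Astador, 2,901 units, $400,599.09):
Base rate for T-975 is 29%.
Origin Astador qualifies under the Drenoria–Astador agreement and T-975 is covered: preferential rate Free applies instead.
Duty = $400,599.09 × 0% = $0.00.
Total = $2,390.35 + $0.00 + $0.00 + $0.00 = $2,390.35.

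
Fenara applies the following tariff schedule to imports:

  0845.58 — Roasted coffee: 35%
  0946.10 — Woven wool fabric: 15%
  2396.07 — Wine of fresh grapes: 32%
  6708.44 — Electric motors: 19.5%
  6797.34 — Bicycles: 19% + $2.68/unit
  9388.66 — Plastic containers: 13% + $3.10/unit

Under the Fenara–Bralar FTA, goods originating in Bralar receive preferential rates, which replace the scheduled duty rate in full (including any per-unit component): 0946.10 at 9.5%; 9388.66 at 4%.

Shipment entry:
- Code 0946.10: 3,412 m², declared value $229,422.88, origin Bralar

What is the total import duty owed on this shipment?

Line 1 (0946.10, Bralar, 3,412 m², $229,422.88):
Base rate for 0946.10 is 15%.
Origin Bralar qualifies under the Fenara–Bralar agreement and 0946.10 is covered: preferential rate 9.5% applies instead.
Duty = $229,422.88 × 9.5% = $21,795.17.

$21,795.17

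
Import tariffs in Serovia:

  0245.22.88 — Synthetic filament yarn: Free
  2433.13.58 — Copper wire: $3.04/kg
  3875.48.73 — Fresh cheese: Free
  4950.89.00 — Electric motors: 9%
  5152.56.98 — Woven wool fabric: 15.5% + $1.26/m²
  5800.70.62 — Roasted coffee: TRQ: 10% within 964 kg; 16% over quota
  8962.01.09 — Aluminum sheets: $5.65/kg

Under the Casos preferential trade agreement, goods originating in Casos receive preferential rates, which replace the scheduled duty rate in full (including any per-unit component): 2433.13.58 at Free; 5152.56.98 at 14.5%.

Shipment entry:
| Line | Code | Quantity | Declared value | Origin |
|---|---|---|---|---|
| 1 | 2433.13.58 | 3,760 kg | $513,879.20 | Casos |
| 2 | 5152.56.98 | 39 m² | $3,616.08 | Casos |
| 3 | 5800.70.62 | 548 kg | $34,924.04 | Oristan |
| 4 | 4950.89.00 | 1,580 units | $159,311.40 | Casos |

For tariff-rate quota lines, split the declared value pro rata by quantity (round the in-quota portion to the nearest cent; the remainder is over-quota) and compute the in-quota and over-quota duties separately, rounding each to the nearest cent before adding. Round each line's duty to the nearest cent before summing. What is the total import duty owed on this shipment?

$18,354.76

Line 1 (2433.13.58, Casos, 3,760 kg, $513,879.20):
Base rate for 2433.13.58 is $3.04/kg.
Origin Casos qualifies under the Serovia–Casos agreement and 2433.13.58 is covered: preferential rate Free applies instead.
Duty = $513,879.20 × 0% = $0.00.
Line 2 (5152.56.98, Casos, 39 m², $3,616.08):
Base rate for 5152.56.98 is 15.5% + $1.26/m².
Origin Casos qualifies under the Serovia–Casos agreement and 5152.56.98 is covered: preferential rate 14.5% applies instead.
Duty = $3,616.08 × 14.5% = $524.33.
Line 3 (5800.70.62, Oristan, 548 kg, $34,924.04):
Code 5800.70.62 is under a tariff-rate quota (threshold 964 kg). Quantity 548 kg is within the quota, so the in-quota rate 10% applies to the full value.
Duty = $34,924.04 × 10% = $3,492.40.
Line 4 (4950.89.00, Casos, 1,580 units, $159,311.40):
Base rate for 4950.89.00 is 9%.
Origin Casos is the FTA partner but 4950.89.00 is not on the preference list; base rate stands.
Duty = $159,311.40 × 9% = $14,338.03.
Total = $0.00 + $524.33 + $3,492.40 + $14,338.03 = $18,354.76.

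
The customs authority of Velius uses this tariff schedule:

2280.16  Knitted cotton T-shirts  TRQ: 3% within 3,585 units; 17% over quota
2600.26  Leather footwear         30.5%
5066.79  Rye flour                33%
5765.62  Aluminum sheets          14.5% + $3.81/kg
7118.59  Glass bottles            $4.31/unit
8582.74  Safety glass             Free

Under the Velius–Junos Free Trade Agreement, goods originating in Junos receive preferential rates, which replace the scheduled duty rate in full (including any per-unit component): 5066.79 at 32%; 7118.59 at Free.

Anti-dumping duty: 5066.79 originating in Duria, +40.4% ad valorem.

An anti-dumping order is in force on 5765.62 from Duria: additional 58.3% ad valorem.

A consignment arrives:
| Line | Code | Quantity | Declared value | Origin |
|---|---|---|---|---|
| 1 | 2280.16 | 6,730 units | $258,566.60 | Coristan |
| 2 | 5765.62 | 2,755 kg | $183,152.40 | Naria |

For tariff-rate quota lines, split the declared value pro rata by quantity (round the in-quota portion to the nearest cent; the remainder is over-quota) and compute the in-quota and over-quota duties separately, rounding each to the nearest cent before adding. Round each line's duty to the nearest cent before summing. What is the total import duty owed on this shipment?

$61,726.97

Line 1 (2280.16, Coristan, 6,730 units, $258,566.60):
Code 2280.16 is under a tariff-rate quota (threshold 3,585 units). In-quota: 3,585 units at 3%; over-quota: 3,145 units at 17%.
Pro-rata value split: in-quota = $258,566.60 × 3,585/6,730 = $137,735.70; over-quota = $258,566.60 − $137,735.70 = $120,830.90.
In-quota duty = $137,735.70 × 3% = $4,132.07. Over-quota duty = $120,830.90 × 17% = $20,541.25.
Line duty = $4,132.07 + $20,541.25 = $24,673.32.
Line 2 (5765.62, Naria, 2,755 kg, $183,152.40):
Base rate for 5765.62 is 14.5% + $3.81/kg.
The additional-duty order on 5765.62 targets Duria, not Naria; it does not apply.
Duty = $183,152.40 × 14.5% + 2,755 × $3.81 = $37,053.65.
Total = $24,673.32 + $37,053.65 = $61,726.97.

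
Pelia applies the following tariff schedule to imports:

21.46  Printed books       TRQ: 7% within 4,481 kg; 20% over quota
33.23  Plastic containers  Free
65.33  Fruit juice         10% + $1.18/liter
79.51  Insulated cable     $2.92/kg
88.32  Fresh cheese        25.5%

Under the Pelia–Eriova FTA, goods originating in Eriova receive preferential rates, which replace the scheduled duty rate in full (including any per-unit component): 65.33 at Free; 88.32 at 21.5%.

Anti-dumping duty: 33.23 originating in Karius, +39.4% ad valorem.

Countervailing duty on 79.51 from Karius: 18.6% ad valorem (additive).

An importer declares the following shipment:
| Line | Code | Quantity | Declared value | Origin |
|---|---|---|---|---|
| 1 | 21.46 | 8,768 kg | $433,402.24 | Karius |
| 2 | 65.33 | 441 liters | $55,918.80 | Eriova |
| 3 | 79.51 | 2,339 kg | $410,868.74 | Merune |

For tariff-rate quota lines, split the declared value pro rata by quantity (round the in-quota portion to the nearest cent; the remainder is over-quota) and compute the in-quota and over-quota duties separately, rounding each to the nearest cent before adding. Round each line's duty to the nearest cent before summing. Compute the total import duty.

Line 1 (21.46, Karius, 8,768 kg, $433,402.24):
Code 21.46 is under a tariff-rate quota (threshold 4,481 kg). In-quota: 4,481 kg at 7%; over-quota: 4,287 kg at 20%.
Pro-rata value split: in-quota = $433,402.24 × 4,481/8,768 = $221,495.83; over-quota = $433,402.24 − $221,495.83 = $211,906.41.
In-quota duty = $221,495.83 × 7% = $15,504.71. Over-quota duty = $211,906.41 × 20% = $42,381.28.
Line duty = $15,504.71 + $42,381.28 = $57,885.99.
Line 2 (65.33, Eriova, 441 liters, $55,918.80):
Base rate for 65.33 is 10% + $1.18/liter.
Origin Eriova qualifies under the Pelia–Eriova agreement and 65.33 is covered: preferential rate Free applies instead.
Duty = $55,918.80 × 0% = $0.00.
Line 3 (79.51, Merune, 2,339 kg, $410,868.74):
Base rate for 79.51 is $2.92/kg.
The additional-duty order on 79.51 targets Karius, not Merune; it does not apply.
Duty = 2,339 × $2.92 = $6,829.88.
Total = $57,885.99 + $0.00 + $6,829.88 = $64,715.87.

$64,715.87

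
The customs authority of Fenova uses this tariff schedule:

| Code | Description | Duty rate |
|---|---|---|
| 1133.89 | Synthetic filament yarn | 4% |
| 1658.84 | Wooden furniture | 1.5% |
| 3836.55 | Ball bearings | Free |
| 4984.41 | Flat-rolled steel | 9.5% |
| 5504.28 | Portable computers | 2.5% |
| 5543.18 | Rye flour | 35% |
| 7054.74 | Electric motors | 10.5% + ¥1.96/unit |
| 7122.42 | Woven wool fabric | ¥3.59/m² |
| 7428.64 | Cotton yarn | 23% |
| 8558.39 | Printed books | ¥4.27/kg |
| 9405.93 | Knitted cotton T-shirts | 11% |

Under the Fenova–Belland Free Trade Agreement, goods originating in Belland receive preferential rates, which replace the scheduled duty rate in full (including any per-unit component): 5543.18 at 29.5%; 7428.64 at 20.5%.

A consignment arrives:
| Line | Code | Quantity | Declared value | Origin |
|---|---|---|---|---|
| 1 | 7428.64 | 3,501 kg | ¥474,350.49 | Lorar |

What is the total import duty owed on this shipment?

Line 1 (7428.64, Lorar, 3,501 kg, ¥474,350.49):
Base rate for 7428.64 is 23%.
7428.64 has an FTA preferential rate, but origin Lorar is not Belland; base rate stands.
Duty = ¥474,350.49 × 23% = ¥109,100.61.

¥109,100.61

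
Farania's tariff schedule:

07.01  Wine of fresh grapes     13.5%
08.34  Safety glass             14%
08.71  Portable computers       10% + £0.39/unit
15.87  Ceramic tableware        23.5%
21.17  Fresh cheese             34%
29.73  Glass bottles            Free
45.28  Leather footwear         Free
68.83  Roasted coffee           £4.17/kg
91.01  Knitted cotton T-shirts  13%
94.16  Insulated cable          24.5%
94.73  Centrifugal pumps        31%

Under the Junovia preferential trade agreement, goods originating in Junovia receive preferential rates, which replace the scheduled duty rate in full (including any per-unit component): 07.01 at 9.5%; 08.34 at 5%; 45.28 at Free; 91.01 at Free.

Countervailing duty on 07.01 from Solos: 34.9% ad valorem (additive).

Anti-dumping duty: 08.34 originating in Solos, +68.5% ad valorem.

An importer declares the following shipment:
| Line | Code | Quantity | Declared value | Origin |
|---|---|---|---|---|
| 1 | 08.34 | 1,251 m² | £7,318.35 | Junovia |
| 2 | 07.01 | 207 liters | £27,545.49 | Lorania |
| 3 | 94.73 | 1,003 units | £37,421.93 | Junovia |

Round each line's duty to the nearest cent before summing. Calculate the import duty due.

Line 1 (08.34, Junovia, 1,251 m², £7,318.35):
Base rate for 08.34 is 14%.
Origin Junovia qualifies under the Farania–Junovia agreement and 08.34 is covered: preferential rate 5% applies instead.
The additional-duty order on 08.34 targets Solos, not Junovia; it does not apply.
Duty = £7,318.35 × 5% = £365.92.
Line 2 (07.01, Lorania, 207 liters, £27,545.49):
Base rate for 07.01 is 13.5%.
07.01 has an FTA preferential rate, but origin Lorania is not Junovia; base rate stands.
The additional-duty order on 07.01 targets Solos, not Lorania; it does not apply.
Duty = £27,545.49 × 13.5% = £3,718.64.
Line 3 (94.73, Junovia, 1,003 units, £37,421.93):
Base rate for 94.73 is 31%.
Origin Junovia is the FTA partner but 94.73 is not on the preference list; base rate stands.
Duty = £37,421.93 × 31% = £11,600.80.
Total = £365.92 + £3,718.64 + £11,600.80 = £15,685.36.

£15,685.36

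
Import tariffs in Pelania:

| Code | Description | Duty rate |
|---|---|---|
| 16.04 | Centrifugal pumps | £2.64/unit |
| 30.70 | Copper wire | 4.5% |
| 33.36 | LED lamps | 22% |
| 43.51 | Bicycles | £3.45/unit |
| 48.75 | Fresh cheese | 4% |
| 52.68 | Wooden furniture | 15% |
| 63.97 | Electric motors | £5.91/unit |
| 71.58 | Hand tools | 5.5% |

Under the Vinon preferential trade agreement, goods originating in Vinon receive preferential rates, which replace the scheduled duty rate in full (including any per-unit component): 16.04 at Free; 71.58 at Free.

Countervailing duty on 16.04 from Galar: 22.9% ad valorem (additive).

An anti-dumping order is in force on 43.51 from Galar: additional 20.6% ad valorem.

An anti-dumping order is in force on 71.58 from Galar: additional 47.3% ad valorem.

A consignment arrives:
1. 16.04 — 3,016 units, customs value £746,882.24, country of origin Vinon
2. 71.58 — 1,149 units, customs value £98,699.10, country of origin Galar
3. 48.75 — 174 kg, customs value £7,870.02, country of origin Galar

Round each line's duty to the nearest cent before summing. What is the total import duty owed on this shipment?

Line 1 (16.04, Vinon, 3,016 units, £746,882.24):
Base rate for 16.04 is £2.64/unit.
Origin Vinon qualifies under the Pelania–Vinon agreement and 16.04 is covered: preferential rate Free applies instead.
The additional-duty order on 16.04 targets Galar, not Vinon; it does not apply.
Duty = £746,882.24 × 0% = £0.00.
Line 2 (71.58, Galar, 1,149 units, £98,699.10):
Base rate for 71.58 is 5.5%.
71.58 has an FTA preferential rate, but origin Galar is not Vinon; base rate stands.
Additional duty on 71.58 from Galar: +47.3%. Applied ad valorem rate: 5.5% + 47.3% = 52.8%.
Duty = £98,699.10 × 52.8% = £52,113.12.
Line 3 (48.75, Galar, 174 kg, £7,870.02):
Base rate for 48.75 is 4%.
Duty = £7,870.02 × 4% = £314.80.
Total = £0.00 + £52,113.12 + £314.80 = £52,427.92.

£52,427.92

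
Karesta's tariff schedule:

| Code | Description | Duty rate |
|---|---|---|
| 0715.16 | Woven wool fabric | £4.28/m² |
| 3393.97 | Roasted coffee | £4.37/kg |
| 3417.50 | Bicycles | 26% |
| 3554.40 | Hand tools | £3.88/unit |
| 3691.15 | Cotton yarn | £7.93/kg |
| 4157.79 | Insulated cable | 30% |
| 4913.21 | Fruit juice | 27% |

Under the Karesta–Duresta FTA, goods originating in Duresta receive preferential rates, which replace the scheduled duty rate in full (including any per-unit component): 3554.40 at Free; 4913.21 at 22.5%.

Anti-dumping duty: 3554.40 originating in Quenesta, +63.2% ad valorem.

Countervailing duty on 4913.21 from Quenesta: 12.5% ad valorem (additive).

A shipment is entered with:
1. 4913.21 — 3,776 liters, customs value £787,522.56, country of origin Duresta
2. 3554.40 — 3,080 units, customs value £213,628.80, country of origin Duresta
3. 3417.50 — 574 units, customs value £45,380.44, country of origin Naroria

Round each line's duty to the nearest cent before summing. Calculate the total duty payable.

Line 1 (4913.21, Duresta, 3,776 liters, £787,522.56):
Base rate for 4913.21 is 27%.
Origin Duresta qualifies under the Karesta–Duresta agreement and 4913.21 is covered: preferential rate 22.5% applies instead.
The additional-duty order on 4913.21 targets Quenesta, not Duresta; it does not apply.
Duty = £787,522.56 × 22.5% = £177,192.58.
Line 2 (3554.40, Duresta, 3,080 units, £213,628.80):
Base rate for 3554.40 is £3.88/unit.
Origin Duresta qualifies under the Karesta–Duresta agreement and 3554.40 is covered: preferential rate Free applies instead.
The additional-duty order on 3554.40 targets Quenesta, not Duresta; it does not apply.
Duty = £213,628.80 × 0% = £0.00.
Line 3 (3417.50, Naroria, 574 units, £45,380.44):
Base rate for 3417.50 is 26%.
Duty = £45,380.44 × 26% = £11,798.91.
Total = £177,192.58 + £0.00 + £11,798.91 = £188,991.49.

£188,991.49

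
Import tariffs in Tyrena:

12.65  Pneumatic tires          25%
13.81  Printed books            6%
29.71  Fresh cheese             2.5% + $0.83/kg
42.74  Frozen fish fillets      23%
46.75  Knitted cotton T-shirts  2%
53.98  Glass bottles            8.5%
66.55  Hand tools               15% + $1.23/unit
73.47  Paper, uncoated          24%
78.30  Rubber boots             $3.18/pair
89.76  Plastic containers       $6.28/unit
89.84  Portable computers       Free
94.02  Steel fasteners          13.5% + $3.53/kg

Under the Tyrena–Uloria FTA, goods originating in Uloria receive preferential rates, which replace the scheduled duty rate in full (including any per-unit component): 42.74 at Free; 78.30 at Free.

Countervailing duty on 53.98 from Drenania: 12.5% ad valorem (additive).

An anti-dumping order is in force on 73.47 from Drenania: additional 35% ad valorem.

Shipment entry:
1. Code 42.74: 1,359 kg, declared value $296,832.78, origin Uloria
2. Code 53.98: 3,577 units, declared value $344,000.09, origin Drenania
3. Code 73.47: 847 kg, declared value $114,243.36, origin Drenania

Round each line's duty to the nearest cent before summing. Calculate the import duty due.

$139,643.60

Line 1 (42.74, Uloria, 1,359 kg, $296,832.78):
Base rate for 42.74 is 23%.
Origin Uloria qualifies under the Tyrena–Uloria agreement and 42.74 is covered: preferential rate Free applies instead.
Duty = $296,832.78 × 0% = $0.00.
Line 2 (53.98, Drenania, 3,577 units, $344,000.09):
Base rate for 53.98 is 8.5%.
Additional duty on 53.98 from Drenania: +12.5%. Applied ad valorem rate: 8.5% + 12.5% = 21%.
Duty = $344,000.09 × 21% = $72,240.02.
Line 3 (73.47, Drenania, 847 kg, $114,243.36):
Base rate for 73.47 is 24%.
Additional duty on 73.47 from Drenania: +35%. Applied ad valorem rate: 24% + 35% = 59%.
Duty = $114,243.36 × 59% = $67,403.58.
Total = $0.00 + $72,240.02 + $67,403.58 = $139,643.60.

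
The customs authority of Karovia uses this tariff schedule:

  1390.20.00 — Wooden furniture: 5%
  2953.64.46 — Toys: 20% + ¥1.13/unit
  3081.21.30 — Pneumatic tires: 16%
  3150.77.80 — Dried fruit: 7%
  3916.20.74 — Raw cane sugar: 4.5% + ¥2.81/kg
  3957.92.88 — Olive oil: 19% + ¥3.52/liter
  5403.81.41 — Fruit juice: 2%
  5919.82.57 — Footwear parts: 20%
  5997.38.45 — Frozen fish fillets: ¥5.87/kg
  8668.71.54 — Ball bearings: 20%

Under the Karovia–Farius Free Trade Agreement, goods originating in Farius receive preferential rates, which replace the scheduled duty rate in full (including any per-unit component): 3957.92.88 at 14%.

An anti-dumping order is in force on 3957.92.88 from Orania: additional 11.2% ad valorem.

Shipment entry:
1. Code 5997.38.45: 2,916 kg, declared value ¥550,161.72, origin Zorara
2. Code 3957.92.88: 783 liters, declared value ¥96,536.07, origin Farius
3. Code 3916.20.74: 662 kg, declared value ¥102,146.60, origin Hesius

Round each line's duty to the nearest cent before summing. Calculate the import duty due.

¥37,088.79

Line 1 (5997.38.45, Zorara, 2,916 kg, ¥550,161.72):
Base rate for 5997.38.45 is ¥5.87/kg.
Duty = 2,916 × ¥5.87 = ¥17,116.92.
Line 2 (3957.92.88, Farius, 783 liters, ¥96,536.07):
Base rate for 3957.92.88 is 19% + ¥3.52/liter.
Origin Farius qualifies under the Karovia–Farius agreement and 3957.92.88 is covered: preferential rate 14% applies instead.
The additional-duty order on 3957.92.88 targets Orania, not Farius; it does not apply.
Duty = ¥96,536.07 × 14% = ¥13,515.05.
Line 3 (3916.20.74, Hesius, 662 kg, ¥102,146.60):
Base rate for 3916.20.74 is 4.5% + ¥2.81/kg.
Duty = ¥102,146.60 × 4.5% + 662 × ¥2.81 = ¥6,456.82.
Total = ¥17,116.92 + ¥13,515.05 + ¥6,456.82 = ¥37,088.79.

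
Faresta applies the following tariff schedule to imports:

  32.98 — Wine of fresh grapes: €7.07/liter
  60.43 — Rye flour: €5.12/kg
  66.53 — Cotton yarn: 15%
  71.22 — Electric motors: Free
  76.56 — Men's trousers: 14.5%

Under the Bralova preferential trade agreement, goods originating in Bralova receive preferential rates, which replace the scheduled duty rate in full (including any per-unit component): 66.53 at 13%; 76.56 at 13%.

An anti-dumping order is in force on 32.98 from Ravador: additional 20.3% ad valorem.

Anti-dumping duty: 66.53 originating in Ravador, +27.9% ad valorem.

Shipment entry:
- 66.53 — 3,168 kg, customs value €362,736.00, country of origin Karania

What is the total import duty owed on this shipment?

Line 1 (66.53, Karania, 3,168 kg, €362,736.00):
Base rate for 66.53 is 15%.
66.53 has an FTA preferential rate, but origin Karania is not Bralova; base rate stands.
The additional-duty order on 66.53 targets Ravador, not Karania; it does not apply.
Duty = €362,736.00 × 15% = €54,410.40.

€54,410.40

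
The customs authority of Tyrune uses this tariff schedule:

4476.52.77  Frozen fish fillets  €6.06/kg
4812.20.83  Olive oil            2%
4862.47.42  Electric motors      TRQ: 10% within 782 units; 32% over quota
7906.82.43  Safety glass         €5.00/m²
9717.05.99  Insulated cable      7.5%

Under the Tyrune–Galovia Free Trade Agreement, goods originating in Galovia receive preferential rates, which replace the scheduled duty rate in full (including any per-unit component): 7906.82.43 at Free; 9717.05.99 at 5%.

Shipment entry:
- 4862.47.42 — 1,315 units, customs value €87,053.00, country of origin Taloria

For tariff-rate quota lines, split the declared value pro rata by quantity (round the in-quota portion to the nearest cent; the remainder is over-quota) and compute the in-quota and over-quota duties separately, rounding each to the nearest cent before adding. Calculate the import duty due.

Line 1 (4862.47.42, Taloria, 1,315 units, €87,053.00):
Code 4862.47.42 is under a tariff-rate quota (threshold 782 units). In-quota: 782 units at 10%; over-quota: 533 units at 32%.
Pro-rata value split: in-quota = €87,053.00 × 782/1,315 = €51,768.40; over-quota = €87,053.00 − €51,768.40 = €35,284.60.
In-quota duty = €51,768.40 × 10% = €5,176.84. Over-quota duty = €35,284.60 × 32% = €11,291.07.
Line duty = €5,176.84 + €11,291.07 = €16,467.91.

€16,467.91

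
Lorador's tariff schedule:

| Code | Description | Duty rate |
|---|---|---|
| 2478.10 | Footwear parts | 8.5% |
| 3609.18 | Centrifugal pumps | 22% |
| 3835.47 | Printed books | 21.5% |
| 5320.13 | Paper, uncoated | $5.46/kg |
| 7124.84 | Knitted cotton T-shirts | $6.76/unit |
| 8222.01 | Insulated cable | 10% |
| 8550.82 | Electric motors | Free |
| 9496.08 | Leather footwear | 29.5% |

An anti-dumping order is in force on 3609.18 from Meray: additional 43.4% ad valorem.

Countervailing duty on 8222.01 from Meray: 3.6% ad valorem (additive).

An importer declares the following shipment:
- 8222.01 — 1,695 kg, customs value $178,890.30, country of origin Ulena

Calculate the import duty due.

Line 1 (8222.01, Ulena, 1,695 kg, $178,890.30):
Base rate for 8222.01 is 10%.
The additional-duty order on 8222.01 targets Meray, not Ulena; it does not apply.
Duty = $178,890.30 × 10% = $17,889.03.

$17,889.03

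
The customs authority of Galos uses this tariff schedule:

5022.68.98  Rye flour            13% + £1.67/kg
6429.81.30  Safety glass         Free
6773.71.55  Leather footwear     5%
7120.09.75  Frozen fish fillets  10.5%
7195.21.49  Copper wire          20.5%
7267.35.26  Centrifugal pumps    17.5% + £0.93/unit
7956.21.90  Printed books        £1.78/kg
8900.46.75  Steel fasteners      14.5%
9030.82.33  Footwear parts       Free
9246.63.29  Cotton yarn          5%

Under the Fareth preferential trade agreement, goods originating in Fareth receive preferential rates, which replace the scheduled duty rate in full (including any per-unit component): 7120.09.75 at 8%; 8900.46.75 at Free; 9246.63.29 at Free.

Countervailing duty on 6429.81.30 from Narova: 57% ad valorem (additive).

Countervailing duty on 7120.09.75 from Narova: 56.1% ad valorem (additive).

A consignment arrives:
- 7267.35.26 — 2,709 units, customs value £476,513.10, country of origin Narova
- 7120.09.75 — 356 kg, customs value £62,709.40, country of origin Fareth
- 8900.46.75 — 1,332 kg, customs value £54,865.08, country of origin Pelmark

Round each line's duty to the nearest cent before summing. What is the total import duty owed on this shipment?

£98,881.35

Line 1 (7267.35.26, Narova, 2,709 units, £476,513.10):
Base rate for 7267.35.26 is 17.5% + £0.93/unit.
Duty = £476,513.10 × 17.5% + 2,709 × £0.93 = £85,909.16.
Line 2 (7120.09.75, Fareth, 356 kg, £62,709.40):
Base rate for 7120.09.75 is 10.5%.
Origin Fareth qualifies under the Galos–Fareth agreement and 7120.09.75 is covered: preferential rate 8% applies instead.
The additional-duty order on 7120.09.75 targets Narova, not Fareth; it does not apply.
Duty = £62,709.40 × 8% = £5,016.75.
Line 3 (8900.46.75, Pelmark, 1,332 kg, £54,865.08):
Base rate for 8900.46.75 is 14.5%.
8900.46.75 has an FTA preferential rate, but origin Pelmark is not Fareth; base rate stands.
Duty = £54,865.08 × 14.5% = £7,955.44.
Total = £85,909.16 + £5,016.75 + £7,955.44 = £98,881.35.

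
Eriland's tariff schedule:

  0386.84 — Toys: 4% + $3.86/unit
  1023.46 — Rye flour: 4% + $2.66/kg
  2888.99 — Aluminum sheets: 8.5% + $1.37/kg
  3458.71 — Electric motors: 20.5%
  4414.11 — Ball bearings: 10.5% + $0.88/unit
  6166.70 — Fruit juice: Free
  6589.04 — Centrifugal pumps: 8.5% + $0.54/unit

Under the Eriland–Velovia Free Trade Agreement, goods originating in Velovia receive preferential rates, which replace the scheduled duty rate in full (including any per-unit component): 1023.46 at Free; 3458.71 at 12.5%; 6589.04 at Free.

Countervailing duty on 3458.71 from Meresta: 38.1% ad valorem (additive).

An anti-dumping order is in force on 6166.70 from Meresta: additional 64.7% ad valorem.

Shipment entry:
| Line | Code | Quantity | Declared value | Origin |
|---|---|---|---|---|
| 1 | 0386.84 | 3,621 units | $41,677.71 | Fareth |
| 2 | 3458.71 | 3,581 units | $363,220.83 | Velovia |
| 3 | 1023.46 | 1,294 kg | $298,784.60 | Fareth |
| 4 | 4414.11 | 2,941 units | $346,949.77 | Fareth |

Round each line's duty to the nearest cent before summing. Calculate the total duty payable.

Line 1 (0386.84, Fareth, 3,621 units, $41,677.71):
Base rate for 0386.84 is 4% + $3.86/unit.
Duty = $41,677.71 × 4% + 3,621 × $3.86 = $15,644.17.
Line 2 (3458.71, Velovia, 3,581 units, $363,220.83):
Base rate for 3458.71 is 20.5%.
Origin Velovia qualifies under the Eriland–Velovia agreement and 3458.71 is covered: preferential rate 12.5% applies instead.
The additional-duty order on 3458.71 targets Meresta, not Velovia; it does not apply.
Duty = $363,220.83 × 12.5% = $45,402.60.
Line 3 (1023.46, Fareth, 1,294 kg, $298,784.60):
Base rate for 1023.46 is 4% + $2.66/kg.
1023.46 has an FTA preferential rate, but origin Fareth is not Velovia; base rate stands.
Duty = $298,784.60 × 4% + 1,294 × $2.66 = $15,393.42.
Line 4 (4414.11, Fareth, 2,941 units, $346,949.77):
Base rate for 4414.11 is 10.5% + $0.88/unit.
Duty = $346,949.77 × 10.5% + 2,941 × $0.88 = $39,017.81.
Total = $15,644.17 + $45,402.60 + $15,393.42 + $39,017.81 = $115,458.00.

$115,458.00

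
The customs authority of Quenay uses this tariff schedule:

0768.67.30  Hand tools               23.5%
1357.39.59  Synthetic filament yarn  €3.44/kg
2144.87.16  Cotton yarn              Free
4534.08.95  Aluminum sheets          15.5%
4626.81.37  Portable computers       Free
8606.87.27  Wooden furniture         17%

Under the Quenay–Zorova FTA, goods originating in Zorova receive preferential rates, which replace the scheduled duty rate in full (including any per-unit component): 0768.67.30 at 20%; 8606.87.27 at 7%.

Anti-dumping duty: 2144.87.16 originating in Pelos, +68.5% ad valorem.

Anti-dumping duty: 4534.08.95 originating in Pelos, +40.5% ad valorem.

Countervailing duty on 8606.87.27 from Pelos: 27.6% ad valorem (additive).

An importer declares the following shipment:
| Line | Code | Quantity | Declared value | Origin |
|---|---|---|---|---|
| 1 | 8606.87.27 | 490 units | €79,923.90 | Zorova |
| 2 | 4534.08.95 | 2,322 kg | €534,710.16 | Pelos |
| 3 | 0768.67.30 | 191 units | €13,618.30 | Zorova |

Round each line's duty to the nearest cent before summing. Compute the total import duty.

€307,756.02

Line 1 (8606.87.27, Zorova, 490 units, €79,923.90):
Base rate for 8606.87.27 is 17%.
Origin Zorova qualifies under the Quenay–Zorova agreement and 8606.87.27 is covered: preferential rate 7% applies instead.
The additional-duty order on 8606.87.27 targets Pelos, not Zorova; it does not apply.
Duty = €79,923.90 × 7% = €5,594.67.
Line 2 (4534.08.95, Pelos, 2,322 kg, €534,710.16):
Base rate for 4534.08.95 is 15.5%.
Additional duty on 4534.08.95 from Pelos: +40.5%. Applied ad valorem rate: 15.5% + 40.5% = 56%.
Duty = €534,710.16 × 56% = €299,437.69.
Line 3 (0768.67.30, Zorova, 191 units, €13,618.30):
Base rate for 0768.67.30 is 23.5%.
Origin Zorova qualifies under the Quenay–Zorova agreement and 0768.67.30 is covered: preferential rate 20% applies instead.
Duty = €13,618.30 × 20% = €2,723.66.
Total = €5,594.67 + €299,437.69 + €2,723.66 = €307,756.02.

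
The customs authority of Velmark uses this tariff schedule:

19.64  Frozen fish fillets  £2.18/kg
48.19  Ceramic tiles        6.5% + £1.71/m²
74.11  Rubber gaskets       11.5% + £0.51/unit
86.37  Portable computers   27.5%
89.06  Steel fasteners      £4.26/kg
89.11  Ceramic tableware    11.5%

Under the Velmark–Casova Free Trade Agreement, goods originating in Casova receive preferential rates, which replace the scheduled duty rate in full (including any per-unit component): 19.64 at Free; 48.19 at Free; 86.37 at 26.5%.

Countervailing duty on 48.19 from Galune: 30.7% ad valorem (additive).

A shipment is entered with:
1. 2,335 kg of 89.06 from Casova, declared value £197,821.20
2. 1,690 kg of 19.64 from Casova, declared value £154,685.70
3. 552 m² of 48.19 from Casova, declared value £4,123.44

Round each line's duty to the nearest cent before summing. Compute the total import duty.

Line 1 (89.06, Casova, 2,335 kg, £197,821.20):
Base rate for 89.06 is £4.26/kg.
Origin Casova is the FTA partner but 89.06 is not on the preference list; base rate stands.
Duty = 2,335 × £4.26 = £9,947.10.
Line 2 (19.64, Casova, 1,690 kg, £154,685.70):
Base rate for 19.64 is £2.18/kg.
Origin Casova qualifies under the Velmark–Casova agreement and 19.64 is covered: preferential rate Free applies instead.
Duty = £154,685.70 × 0% = £0.00.
Line 3 (48.19, Casova, 552 m², £4,123.44):
Base rate for 48.19 is 6.5% + £1.71/m².
Origin Casova qualifies under the Velmark–Casova agreement and 48.19 is covered: preferential rate Free applies instead.
The additional-duty order on 48.19 targets Galune, not Casova; it does not apply.
Duty = £4,123.44 × 0% = £0.00.
Total = £9,947.10 + £0.00 + £0.00 = £9,947.10.

£9,947.10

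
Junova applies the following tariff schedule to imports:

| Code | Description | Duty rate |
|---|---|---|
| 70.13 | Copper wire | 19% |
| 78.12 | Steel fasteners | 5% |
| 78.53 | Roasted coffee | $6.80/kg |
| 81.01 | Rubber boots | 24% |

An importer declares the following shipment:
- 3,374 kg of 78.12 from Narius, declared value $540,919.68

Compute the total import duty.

Line 1 (78.12, Narius, 3,374 kg, $540,919.68):
Base rate for 78.12 is 5%.
Duty = $540,919.68 × 5% = $27,045.98.

$27,045.98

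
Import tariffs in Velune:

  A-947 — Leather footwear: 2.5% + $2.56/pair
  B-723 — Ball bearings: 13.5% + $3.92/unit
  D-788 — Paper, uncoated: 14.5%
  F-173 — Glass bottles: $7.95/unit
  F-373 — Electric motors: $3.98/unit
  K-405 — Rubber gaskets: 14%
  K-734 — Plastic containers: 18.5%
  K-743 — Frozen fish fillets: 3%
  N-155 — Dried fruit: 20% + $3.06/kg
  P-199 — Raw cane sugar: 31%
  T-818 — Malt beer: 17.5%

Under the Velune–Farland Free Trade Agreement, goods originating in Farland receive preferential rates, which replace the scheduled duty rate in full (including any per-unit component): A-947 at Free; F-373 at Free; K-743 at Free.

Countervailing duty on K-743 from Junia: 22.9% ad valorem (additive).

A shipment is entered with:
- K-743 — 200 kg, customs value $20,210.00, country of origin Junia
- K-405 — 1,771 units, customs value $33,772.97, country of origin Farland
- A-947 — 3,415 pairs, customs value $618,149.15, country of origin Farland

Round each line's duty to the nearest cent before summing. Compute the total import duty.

$9,962.61

Line 1 (K-743, Junia, 200 kg, $20,210.00):
Base rate for K-743 is 3%.
K-743 has an FTA preferential rate, but origin Junia is not Farland; base rate stands.
Additional duty on K-743 from Junia: +22.9%. Applied ad valorem rate: 3% + 22.9% = 25.9%.
Duty = $20,210.00 × 25.9% = $5,234.39.
Line 2 (K-405, Farland, 1,771 units, $33,772.97):
Base rate for K-405 is 14%.
Origin Farland is the FTA partner but K-405 is not on the preference list; base rate stands.
Duty = $33,772.97 × 14% = $4,728.22.
Line 3 (A-947, Farland, 3,415 pairs, $618,149.15):
Base rate for A-947 is 2.5% + $2.56/pair.
Origin Farland qualifies under the Velune–Farland agreement and A-947 is covered: preferential rate Free applies instead.
Duty = $618,149.15 × 0% = $0.00.
Total = $5,234.39 + $4,728.22 + $0.00 = $9,962.61.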